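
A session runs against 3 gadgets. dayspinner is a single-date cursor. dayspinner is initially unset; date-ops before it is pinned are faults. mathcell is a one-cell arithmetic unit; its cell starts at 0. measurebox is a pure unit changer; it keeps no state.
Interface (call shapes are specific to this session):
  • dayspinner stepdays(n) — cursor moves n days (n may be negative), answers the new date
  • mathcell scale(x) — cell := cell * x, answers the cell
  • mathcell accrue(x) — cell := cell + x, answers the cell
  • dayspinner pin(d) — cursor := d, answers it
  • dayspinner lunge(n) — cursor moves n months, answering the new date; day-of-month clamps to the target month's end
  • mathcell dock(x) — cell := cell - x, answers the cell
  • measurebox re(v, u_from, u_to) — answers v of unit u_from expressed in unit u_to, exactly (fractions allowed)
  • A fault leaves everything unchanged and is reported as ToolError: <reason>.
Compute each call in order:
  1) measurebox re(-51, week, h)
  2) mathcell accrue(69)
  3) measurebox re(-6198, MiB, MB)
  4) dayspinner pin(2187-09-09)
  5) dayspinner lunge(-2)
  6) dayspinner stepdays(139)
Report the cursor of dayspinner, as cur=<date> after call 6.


Answer: cur=2187-11-25

Derivation:
# 1. measurebox re(v: -51, u_from: week, u_to: h) -> -8568
# 2. mathcell accrue(x: 69) -> 69
# 3. measurebox re(v: -6198, u_from: MiB, u_to: MB) -> -101548032/15625
# 4. dayspinner pin(d: 2187-09-09) -> 2187-09-09
# 5. dayspinner lunge(n: -2) -> 2187-07-09
# 6. dayspinner stepdays(n: 139) -> 2187-11-25


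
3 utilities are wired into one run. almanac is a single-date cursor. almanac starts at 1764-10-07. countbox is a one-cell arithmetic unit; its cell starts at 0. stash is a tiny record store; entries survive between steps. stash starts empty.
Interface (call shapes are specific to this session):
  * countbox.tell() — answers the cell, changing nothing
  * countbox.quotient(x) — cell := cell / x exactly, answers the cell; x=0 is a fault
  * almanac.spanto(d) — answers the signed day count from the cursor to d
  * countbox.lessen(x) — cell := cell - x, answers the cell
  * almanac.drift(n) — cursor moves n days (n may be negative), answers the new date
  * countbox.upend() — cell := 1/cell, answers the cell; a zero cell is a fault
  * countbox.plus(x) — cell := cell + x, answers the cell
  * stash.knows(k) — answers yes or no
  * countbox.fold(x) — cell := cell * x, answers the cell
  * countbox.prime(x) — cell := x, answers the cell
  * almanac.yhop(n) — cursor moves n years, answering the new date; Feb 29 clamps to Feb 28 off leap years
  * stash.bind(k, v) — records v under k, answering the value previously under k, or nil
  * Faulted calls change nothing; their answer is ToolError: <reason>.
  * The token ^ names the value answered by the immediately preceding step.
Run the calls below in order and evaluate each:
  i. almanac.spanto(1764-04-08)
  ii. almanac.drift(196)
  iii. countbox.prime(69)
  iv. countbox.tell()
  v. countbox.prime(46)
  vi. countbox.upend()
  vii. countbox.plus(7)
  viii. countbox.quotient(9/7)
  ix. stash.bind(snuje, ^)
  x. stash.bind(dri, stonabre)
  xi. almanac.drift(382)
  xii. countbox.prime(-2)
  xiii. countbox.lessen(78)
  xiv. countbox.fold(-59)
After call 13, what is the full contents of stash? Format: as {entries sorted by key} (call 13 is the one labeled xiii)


·→ almanac.spanto(d='1764-04-08')
·← -182
·→ almanac.drift(n='196')
·← 1765-04-21
·→ countbox.prime(x='69')
·← 69
·→ countbox.tell()
·← 69
·→ countbox.prime(x='46')
·← 46
·→ countbox.upend()
·← 1/46
·→ countbox.plus(x='7')
·← 323/46
·→ countbox.quotient(x='9/7')
·← 2261/414
·→ stash.bind(k='snuje', v='^')
·← nil
·→ stash.bind(k='dri', v='stonabre')
·← nil
·→ almanac.drift(n='382')
·← 1766-05-08
·→ countbox.prime(x='-2')
·← -2
·→ countbox.lessen(x='78')
·← -80
·→ countbox.fold(x='-59')
·← 4720

Answer: {dri=stonabre, snuje=2261/414}


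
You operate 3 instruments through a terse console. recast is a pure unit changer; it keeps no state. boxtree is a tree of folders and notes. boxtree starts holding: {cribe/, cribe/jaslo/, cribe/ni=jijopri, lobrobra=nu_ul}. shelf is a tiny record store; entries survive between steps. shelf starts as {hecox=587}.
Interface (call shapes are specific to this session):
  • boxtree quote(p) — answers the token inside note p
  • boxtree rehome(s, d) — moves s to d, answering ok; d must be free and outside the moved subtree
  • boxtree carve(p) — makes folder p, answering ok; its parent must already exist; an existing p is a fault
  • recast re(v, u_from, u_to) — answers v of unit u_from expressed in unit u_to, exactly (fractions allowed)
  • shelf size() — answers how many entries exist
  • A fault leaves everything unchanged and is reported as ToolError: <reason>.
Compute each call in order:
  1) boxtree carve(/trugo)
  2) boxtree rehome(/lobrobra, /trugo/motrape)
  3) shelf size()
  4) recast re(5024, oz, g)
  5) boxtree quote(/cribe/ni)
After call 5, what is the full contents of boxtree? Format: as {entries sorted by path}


I call boxtree carve with p→/trugo, yielding ok.
I use boxtree rehome with s→/lobrobra, d→/trugo/motrape, — result: ok.
I try shelf size, → 1.
Next I call recast re with v→5024, u_from→oz, u_to→g, yielding 7121400209/50000.
Now I run boxtree quote with p→/cribe/ni, and get jijopri.

Answer: {cribe/, cribe/jaslo/, cribe/ni=jijopri, trugo/, trugo/motrape=nu_ul}


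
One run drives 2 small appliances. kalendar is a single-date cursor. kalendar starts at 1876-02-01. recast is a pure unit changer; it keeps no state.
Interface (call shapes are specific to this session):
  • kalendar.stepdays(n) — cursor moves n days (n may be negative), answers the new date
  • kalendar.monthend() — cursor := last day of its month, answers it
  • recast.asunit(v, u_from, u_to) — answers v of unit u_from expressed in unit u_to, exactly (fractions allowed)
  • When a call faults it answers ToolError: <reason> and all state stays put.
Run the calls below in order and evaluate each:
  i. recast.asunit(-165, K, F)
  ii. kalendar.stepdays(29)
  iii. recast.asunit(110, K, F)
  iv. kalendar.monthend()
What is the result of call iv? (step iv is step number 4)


I use recast.asunit using -165, K, F, and see -75667/100.
I call kalendar.stepdays using 29, — result: 1876-03-01.
Next I call recast.asunit using 110, K, F, giving -26167/100.
Invoking kalendar.monthend(), which returns 1876-03-31.

Answer: 1876-03-31


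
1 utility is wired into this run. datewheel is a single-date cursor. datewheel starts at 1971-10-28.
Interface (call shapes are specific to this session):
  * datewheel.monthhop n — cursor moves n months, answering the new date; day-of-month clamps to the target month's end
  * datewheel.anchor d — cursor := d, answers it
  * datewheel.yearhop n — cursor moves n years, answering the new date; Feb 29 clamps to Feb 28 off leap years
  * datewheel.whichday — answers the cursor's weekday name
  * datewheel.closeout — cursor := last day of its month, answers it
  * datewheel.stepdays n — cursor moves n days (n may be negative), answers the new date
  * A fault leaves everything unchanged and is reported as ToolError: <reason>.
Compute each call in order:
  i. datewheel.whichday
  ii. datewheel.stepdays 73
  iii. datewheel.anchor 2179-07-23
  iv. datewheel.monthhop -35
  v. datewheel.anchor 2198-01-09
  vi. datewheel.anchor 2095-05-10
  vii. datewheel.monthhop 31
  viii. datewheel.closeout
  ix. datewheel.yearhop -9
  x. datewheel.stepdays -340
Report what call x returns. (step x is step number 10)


Answer: 2088-01-26

Derivation:
Act: whichday[]
Obs: Thursday
Act: stepdays[n=73]
Obs: 1972-01-09
Act: anchor[d=2179-07-23]
Obs: 2179-07-23
Act: monthhop[n=-35]
Obs: 2176-08-23
Act: anchor[d=2198-01-09]
Obs: 2198-01-09
Act: anchor[d=2095-05-10]
Obs: 2095-05-10
Act: monthhop[n=31]
Obs: 2097-12-10
Act: closeout[]
Obs: 2097-12-31
Act: yearhop[n=-9]
Obs: 2088-12-31
Act: stepdays[n=-340]
Obs: 2088-01-26


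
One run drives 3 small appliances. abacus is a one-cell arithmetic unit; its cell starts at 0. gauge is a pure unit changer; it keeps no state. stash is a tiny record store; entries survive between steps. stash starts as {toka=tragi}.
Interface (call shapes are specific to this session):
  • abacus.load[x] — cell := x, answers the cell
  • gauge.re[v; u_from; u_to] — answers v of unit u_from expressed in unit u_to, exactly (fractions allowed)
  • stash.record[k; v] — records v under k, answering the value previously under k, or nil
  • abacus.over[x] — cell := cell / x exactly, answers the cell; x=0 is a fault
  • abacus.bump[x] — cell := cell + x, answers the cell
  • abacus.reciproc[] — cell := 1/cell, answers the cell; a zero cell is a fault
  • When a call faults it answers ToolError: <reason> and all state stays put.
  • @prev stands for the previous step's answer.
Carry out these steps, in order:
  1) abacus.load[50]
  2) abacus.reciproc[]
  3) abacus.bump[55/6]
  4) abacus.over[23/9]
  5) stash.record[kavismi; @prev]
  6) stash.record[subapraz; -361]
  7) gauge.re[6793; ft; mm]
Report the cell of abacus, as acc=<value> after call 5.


Answer: acc=2067/575

Derivation:
! 1. abacus.load(x=50) == 50
! 2. abacus.reciproc() == 1/50
! 3. abacus.bump(x=55/6) == 689/75
! 4. abacus.over(x=23/9) == 2067/575
! 5. stash.record(k=kavismi, v=@prev) == nil
! 6. stash.record(k=subapraz, v=-361) == nil
! 7. gauge.re(v=6793, u_from=ft, u_to=mm) == 10352532/5


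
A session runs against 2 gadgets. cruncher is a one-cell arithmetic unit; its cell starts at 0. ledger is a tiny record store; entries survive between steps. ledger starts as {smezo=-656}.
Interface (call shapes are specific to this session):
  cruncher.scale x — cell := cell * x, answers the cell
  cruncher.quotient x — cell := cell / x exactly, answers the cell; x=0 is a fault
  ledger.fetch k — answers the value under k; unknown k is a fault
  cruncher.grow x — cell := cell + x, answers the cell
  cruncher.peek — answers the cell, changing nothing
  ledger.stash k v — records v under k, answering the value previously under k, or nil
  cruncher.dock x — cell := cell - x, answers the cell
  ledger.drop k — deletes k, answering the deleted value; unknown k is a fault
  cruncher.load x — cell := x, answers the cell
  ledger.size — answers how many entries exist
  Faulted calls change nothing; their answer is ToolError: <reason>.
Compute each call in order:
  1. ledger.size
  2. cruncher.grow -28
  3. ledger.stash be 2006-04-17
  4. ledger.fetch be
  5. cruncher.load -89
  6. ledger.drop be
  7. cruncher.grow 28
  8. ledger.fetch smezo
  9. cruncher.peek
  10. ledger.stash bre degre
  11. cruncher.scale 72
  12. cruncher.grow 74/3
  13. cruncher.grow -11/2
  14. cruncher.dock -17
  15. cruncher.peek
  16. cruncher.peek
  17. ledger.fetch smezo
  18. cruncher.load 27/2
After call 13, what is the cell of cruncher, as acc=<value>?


-> ledger.size()
<- 1
-> cruncher.grow(x=-28)
<- -28
-> ledger.stash(k=be, v=2006-04-17)
<- nil
-> ledger.fetch(k=be)
<- 2006-04-17
-> cruncher.load(x=-89)
<- -89
-> ledger.drop(k=be)
<- 2006-04-17
-> cruncher.grow(x=28)
<- -61
-> ledger.fetch(k=smezo)
<- -656
-> cruncher.peek()
<- -61
-> ledger.stash(k=bre, v=degre)
<- nil
-> cruncher.scale(x=72)
<- -4392
-> cruncher.grow(x=74/3)
<- -13102/3
-> cruncher.grow(x=-11/2)
<- -26237/6
-> cruncher.dock(x=-17)
<- -26135/6
-> cruncher.peek()
<- -26135/6
-> cruncher.peek()
<- -26135/6
-> ledger.fetch(k=smezo)
<- -656
-> cruncher.load(x=27/2)
<- 27/2

Answer: acc=-26237/6


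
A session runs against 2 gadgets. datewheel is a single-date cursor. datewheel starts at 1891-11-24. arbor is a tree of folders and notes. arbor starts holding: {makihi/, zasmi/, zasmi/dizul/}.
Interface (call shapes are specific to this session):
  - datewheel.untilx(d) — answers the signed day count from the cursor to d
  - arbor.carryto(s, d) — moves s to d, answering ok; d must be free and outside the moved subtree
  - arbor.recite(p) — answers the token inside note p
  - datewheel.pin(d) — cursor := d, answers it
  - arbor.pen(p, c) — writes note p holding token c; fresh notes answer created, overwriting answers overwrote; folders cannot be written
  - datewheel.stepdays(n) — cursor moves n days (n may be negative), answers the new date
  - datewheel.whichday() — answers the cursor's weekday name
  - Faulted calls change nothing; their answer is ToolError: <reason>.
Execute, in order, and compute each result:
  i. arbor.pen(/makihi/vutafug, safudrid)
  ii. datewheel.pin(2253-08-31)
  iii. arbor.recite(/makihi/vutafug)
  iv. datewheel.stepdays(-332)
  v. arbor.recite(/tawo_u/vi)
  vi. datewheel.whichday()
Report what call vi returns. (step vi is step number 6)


// arbor.pen(/makihi/vutafug, safudrid) => created
// datewheel.pin(2253-08-31) => 2253-08-31
// arbor.recite(/makihi/vutafug) => safudrid
// datewheel.stepdays(-332) => 2252-10-03
// arbor.recite(/tawo_u/vi) => ToolError: not found
// datewheel.whichday() => Sunday

Answer: Sunday


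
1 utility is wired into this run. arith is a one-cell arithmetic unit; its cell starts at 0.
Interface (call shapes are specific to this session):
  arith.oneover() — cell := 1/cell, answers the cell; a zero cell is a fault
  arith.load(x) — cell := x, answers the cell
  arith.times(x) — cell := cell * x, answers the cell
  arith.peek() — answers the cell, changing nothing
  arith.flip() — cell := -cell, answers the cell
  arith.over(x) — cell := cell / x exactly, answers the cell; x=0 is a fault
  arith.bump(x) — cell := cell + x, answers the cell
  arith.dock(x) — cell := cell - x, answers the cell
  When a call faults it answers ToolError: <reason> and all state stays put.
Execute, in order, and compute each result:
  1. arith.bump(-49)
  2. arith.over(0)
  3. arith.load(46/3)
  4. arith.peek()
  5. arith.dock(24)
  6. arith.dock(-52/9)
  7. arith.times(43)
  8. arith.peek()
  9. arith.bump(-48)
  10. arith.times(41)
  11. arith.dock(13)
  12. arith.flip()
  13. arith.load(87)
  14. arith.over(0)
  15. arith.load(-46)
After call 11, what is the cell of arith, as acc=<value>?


Answer: acc=-63667/9

Derivation:
>>> arith.bump x='-49'
[out] -49
>>> arith.over x='0'
[out] ToolError: division by zero
>>> arith.load x='46/3'
[out] 46/3
>>> arith.peek
[out] 46/3
>>> arith.dock x='24'
[out] -26/3
>>> arith.dock x='-52/9'
[out] -26/9
>>> arith.times x='43'
[out] -1118/9
>>> arith.peek
[out] -1118/9
>>> arith.bump x='-48'
[out] -1550/9
>>> arith.times x='41'
[out] -63550/9
>>> arith.dock x='13'
[out] -63667/9
>>> arith.flip
[out] 63667/9
>>> arith.load x='87'
[out] 87
>>> arith.over x='0'
[out] ToolError: division by zero
>>> arith.load x='-46'
[out] -46


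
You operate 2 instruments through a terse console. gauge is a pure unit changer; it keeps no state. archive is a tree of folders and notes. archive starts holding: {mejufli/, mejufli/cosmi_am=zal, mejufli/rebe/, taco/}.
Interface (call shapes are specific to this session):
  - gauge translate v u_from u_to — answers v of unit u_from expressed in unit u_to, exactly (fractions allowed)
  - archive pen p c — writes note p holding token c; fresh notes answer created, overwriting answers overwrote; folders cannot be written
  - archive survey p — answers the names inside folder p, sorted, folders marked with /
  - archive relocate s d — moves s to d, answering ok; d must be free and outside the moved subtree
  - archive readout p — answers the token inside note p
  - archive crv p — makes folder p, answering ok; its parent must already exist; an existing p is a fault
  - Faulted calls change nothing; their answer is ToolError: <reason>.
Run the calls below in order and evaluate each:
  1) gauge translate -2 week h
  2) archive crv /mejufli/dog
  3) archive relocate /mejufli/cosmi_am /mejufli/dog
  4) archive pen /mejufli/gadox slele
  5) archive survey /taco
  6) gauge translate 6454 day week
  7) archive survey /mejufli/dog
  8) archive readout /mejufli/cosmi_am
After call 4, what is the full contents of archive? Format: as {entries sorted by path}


! 1. gauge translate(v=-2, u_from=week, u_to=h) == -336
! 2. archive crv(p=/mejufli/dog) == ok
! 3. archive relocate(s=/mejufli/cosmi_am, d=/mejufli/dog) == ToolError: exists
! 4. archive pen(p=/mejufli/gadox, c=slele) == created
! 5. archive survey(p=/taco) == []
! 6. gauge translate(v=6454, u_from=day, u_to=week) == 922
! 7. archive survey(p=/mejufli/dog) == []
! 8. archive readout(p=/mejufli/cosmi_am) == zal

Answer: {mejufli/, mejufli/cosmi_am=zal, mejufli/dog/, mejufli/gadox=slele, mejufli/rebe/, taco/}


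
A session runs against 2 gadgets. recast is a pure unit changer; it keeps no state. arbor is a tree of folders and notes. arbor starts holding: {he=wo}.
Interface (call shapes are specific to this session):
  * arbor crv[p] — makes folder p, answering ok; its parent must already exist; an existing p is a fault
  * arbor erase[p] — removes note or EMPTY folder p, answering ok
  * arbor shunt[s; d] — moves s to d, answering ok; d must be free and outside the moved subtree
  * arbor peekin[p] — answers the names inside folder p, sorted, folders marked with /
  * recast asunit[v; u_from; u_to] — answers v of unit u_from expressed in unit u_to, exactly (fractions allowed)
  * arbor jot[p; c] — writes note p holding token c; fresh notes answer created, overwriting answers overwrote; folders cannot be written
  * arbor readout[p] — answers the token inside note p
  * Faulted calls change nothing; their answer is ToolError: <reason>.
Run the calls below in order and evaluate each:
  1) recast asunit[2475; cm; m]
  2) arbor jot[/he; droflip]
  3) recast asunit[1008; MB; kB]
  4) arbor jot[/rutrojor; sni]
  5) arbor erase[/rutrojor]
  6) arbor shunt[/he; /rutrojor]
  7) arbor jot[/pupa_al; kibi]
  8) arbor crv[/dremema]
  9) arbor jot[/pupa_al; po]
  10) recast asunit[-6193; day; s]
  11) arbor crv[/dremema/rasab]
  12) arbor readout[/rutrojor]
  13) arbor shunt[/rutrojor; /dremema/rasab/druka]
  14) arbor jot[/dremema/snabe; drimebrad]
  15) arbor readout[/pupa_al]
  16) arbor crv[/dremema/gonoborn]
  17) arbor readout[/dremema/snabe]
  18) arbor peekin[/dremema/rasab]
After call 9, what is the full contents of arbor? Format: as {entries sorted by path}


[in] recast asunit 2475 cm m
= 99/4
[in] arbor jot /he droflip
= overwrote
[in] recast asunit 1008 MB kB
= 1008000
[in] arbor jot /rutrojor sni
= created
[in] arbor erase /rutrojor
= ok
[in] arbor shunt /he /rutrojor
= ok
[in] arbor jot /pupa_al kibi
= created
[in] arbor crv /dremema
= ok
[in] arbor jot /pupa_al po
= overwrote
[in] recast asunit -6193 day s
= -535075200
[in] arbor crv /dremema/rasab
= ok
[in] arbor readout /rutrojor
= droflip
[in] arbor shunt /rutrojor /dremema/rasab/druka
= ok
[in] arbor jot /dremema/snabe drimebrad
= created
[in] arbor readout /pupa_al
= po
[in] arbor crv /dremema/gonoborn
= ok
[in] arbor readout /dremema/snabe
= drimebrad
[in] arbor peekin /dremema/rasab
= [druka]

Answer: {dremema/, pupa_al=po, rutrojor=droflip}


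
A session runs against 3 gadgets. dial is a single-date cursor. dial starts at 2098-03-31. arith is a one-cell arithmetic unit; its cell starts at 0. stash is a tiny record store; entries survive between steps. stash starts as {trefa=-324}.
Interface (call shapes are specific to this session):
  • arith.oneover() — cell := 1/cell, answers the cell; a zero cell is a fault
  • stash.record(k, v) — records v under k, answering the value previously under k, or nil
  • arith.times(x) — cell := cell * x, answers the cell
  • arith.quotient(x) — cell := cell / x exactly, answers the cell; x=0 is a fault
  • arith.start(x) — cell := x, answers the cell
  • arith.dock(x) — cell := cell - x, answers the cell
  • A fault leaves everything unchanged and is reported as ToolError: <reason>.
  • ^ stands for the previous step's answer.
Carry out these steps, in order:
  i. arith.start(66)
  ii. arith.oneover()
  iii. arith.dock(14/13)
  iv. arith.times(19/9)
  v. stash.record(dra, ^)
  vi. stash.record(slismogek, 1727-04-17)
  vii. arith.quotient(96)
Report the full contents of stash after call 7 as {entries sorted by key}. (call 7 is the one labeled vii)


Answer: {dra=-17309/7722, slismogek=1727-04-17, trefa=-324}

Derivation:
I try arith.start on 66, and observe 66.
Next I call arith.oneover, and get 1/66.
Using arith.dock on 14/13, — result: -911/858.
I try arith.times on 19/9, and see -17309/7722.
Next I call stash.record on dra, ^: nil.
I invoke stash.record on slismogek, 1727-04-17: nil.
I run arith.quotient on 96, and see -17309/741312.


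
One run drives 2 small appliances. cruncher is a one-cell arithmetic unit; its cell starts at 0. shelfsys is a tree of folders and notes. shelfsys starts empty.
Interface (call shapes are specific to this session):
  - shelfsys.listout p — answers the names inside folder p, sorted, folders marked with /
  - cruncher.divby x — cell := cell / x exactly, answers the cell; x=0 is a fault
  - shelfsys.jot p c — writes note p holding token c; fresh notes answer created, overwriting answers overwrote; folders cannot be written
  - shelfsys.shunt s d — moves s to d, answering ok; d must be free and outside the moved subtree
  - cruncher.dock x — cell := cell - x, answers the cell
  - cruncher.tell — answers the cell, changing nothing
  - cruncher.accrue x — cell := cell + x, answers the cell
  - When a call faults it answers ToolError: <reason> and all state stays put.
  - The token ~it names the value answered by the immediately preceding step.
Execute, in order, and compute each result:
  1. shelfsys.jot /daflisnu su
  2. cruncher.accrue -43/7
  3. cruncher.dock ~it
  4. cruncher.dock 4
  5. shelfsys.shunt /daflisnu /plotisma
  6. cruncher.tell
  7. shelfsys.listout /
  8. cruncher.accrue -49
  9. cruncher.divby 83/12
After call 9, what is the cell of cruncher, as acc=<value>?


Answer: acc=-636/83

Derivation:
[in] jot /daflisnu su
[out] created
[in] accrue -43/7
[out] -43/7
[in] dock ~it
[out] 0
[in] dock 4
[out] -4
[in] shunt /daflisnu /plotisma
[out] ok
[in] tell
[out] -4
[in] listout /
[out] [plotisma]
[in] accrue -49
[out] -53
[in] divby 83/12
[out] -636/83


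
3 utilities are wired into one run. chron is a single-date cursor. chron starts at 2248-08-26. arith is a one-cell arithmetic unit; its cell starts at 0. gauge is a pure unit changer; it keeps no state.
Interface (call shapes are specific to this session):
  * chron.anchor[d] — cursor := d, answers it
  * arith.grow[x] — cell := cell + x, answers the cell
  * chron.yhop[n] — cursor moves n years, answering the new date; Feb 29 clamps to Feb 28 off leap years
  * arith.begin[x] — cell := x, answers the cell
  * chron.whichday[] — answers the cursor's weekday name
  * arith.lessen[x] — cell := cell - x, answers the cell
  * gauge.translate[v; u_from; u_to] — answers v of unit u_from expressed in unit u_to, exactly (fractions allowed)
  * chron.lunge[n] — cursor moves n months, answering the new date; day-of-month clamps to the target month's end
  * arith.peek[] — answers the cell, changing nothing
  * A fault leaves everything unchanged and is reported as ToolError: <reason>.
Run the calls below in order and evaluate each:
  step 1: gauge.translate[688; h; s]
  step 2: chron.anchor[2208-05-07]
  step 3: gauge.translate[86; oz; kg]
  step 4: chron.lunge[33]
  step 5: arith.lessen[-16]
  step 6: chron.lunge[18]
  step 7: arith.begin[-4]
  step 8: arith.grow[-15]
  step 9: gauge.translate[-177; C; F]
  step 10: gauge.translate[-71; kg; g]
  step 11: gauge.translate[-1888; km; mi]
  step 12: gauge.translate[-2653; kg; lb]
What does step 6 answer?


I run gauge.translate using v='688', u_from='h', u_to='s': 2476800.
I use chron.anchor using d='2208-05-07', → 2208-05-07.
I invoke gauge.translate using v='86', u_from='oz', u_to='kg', yielding 1950447191/800000000.
I invoke chron.lunge using n='33': 2211-02-07.
Next I call arith.lessen using x='-16', and observe 16.
Using chron.lunge using n='18': 2212-08-07.
I call arith.begin using x='-4', and get -4.
Invoking arith.grow using x='-15': -19.
I try gauge.translate using v='-177', u_from='C', u_to='F', and observe -1433/5.
Now I run gauge.translate using v='-71', u_from='kg', u_to='g', and see -71000.
Next I call gauge.translate using v='-1888', u_from='km', u_to='mi', — result: -14750000/12573.
I use gauge.translate using v='-2653', u_from='kg', u_to='lb', yielding -37900000000/6479891.

Answer: 2212-08-07


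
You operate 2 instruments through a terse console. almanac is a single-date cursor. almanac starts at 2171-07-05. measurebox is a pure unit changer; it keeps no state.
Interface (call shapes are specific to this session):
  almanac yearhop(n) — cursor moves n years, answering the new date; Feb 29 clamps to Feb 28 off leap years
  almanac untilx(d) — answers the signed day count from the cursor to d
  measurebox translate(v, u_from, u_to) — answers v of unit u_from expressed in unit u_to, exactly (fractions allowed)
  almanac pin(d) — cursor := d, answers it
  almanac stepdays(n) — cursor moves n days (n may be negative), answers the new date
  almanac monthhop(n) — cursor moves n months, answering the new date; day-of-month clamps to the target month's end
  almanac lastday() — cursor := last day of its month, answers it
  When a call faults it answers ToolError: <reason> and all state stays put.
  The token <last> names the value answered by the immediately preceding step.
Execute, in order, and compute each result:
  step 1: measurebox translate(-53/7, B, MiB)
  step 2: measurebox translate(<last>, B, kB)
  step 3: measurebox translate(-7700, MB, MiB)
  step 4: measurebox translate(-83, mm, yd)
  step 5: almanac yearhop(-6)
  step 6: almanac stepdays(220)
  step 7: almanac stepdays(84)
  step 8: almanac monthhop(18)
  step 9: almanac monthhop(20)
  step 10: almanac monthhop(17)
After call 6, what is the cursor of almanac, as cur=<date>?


Answer: cur=2166-02-10

Derivation:
·→ measurebox translate(v: -53/7, u_from: B, u_to: MiB)
·← -53/7340032
·→ measurebox translate(v: <last>, u_from: B, u_to: kB)
·← -53/7340032000
·→ measurebox translate(v: -7700, u_from: MB, u_to: MiB)
·← -30078125/4096
·→ measurebox translate(v: -83, u_from: mm, u_to: yd)
·← -415/4572
·→ almanac yearhop(n: -6)
·← 2165-07-05
·→ almanac stepdays(n: 220)
·← 2166-02-10
·→ almanac stepdays(n: 84)
·← 2166-05-05
·→ almanac monthhop(n: 18)
·← 2167-11-05
·→ almanac monthhop(n: 20)
·← 2169-07-05
·→ almanac monthhop(n: 17)
·← 2170-12-05


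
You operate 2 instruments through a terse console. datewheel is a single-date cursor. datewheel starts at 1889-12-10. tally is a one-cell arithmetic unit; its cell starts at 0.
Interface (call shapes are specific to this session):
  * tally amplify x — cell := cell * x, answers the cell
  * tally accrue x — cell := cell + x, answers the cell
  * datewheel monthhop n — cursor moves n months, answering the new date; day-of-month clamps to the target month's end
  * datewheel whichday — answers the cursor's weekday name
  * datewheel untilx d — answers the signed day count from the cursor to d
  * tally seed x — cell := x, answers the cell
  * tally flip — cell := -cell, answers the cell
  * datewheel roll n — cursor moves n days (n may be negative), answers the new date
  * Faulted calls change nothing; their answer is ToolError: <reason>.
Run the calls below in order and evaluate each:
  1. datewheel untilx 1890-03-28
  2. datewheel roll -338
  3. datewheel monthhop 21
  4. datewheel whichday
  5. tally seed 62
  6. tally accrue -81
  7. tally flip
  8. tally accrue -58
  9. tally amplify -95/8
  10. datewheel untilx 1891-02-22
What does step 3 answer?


→ datewheel untilx(d: 1890-03-28)
← 108
→ datewheel roll(n: -338)
← 1889-01-06
→ datewheel monthhop(n: 21)
← 1890-10-06
→ datewheel whichday()
← Monday
→ tally seed(x: 62)
← 62
→ tally accrue(x: -81)
← -19
→ tally flip()
← 19
→ tally accrue(x: -58)
← -39
→ tally amplify(x: -95/8)
← 3705/8
→ datewheel untilx(d: 1891-02-22)
← 139

Answer: 1890-10-06


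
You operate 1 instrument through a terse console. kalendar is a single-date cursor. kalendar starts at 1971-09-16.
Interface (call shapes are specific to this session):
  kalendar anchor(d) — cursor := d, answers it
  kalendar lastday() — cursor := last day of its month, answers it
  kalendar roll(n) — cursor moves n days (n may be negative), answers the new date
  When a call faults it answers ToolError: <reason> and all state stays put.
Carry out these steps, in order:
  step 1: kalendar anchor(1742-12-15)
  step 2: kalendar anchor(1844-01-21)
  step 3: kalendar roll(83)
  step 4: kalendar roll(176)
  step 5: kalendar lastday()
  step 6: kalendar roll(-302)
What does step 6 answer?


! kalendar anchor(d='1742-12-15') -> 1742-12-15
! kalendar anchor(d='1844-01-21') -> 1844-01-21
! kalendar roll(n='83') -> 1844-04-13
! kalendar roll(n='176') -> 1844-10-06
! kalendar lastday() -> 1844-10-31
! kalendar roll(n='-302') -> 1844-01-03

Answer: 1844-01-03


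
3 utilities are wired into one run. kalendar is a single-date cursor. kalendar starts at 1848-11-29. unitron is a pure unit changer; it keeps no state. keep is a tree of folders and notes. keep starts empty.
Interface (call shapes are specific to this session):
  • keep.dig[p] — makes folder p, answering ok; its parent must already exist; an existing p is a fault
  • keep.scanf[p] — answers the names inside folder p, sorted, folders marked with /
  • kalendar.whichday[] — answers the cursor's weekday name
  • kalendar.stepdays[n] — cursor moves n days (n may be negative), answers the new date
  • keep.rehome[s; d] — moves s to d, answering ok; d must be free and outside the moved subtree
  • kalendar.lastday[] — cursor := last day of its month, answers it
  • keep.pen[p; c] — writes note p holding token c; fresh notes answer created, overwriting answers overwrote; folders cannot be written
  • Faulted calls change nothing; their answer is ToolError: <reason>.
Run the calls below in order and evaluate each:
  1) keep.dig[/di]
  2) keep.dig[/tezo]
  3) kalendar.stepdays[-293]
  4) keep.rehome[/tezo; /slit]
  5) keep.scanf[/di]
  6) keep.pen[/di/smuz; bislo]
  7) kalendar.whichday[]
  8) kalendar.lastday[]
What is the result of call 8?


Answer: 1848-02-29

Derivation:
$ dig p='/di'
  ok
$ dig p='/tezo'
  ok
$ stepdays n='-293'
  1848-02-10
$ rehome s='/tezo' d='/slit'
  ok
$ scanf p='/di'
  []
$ pen p='/di/smuz' c='bislo'
  created
$ whichday
  Thursday
$ lastday
  1848-02-29


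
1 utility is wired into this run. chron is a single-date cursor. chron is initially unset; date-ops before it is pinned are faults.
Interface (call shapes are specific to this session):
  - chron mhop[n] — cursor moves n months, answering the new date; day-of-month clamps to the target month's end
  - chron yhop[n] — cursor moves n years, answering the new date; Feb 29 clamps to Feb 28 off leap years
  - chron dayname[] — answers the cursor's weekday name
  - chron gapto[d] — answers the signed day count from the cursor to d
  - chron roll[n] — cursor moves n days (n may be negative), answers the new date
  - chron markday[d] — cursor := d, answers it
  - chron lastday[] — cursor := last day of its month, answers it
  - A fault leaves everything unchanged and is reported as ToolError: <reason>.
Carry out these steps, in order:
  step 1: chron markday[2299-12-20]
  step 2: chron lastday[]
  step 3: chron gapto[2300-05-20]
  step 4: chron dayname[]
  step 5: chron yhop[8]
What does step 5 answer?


# chron markday(d→2299-12-20) ~> 2299-12-20
# chron lastday() ~> 2299-12-31
# chron gapto(d→2300-05-20) ~> 140
# chron dayname() ~> Sunday
# chron yhop(n→8) ~> 2307-12-31

Answer: 2307-12-31


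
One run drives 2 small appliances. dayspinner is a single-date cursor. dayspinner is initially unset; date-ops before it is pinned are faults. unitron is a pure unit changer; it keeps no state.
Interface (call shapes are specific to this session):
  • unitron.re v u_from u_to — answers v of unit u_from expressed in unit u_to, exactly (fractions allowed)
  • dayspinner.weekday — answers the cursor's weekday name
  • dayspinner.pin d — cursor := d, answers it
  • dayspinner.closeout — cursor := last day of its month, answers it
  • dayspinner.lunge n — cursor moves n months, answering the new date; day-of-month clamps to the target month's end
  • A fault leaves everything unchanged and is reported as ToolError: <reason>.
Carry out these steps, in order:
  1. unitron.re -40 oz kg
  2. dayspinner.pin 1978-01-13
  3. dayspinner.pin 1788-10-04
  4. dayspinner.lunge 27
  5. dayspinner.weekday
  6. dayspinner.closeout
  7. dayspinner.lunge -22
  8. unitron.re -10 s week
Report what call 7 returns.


% 1. unitron.re(v=-40, u_from=oz, u_to=kg) : -45359237/40000000
% 2. dayspinner.pin(d=1978-01-13) : 1978-01-13
% 3. dayspinner.pin(d=1788-10-04) : 1788-10-04
% 4. dayspinner.lunge(n=27) : 1791-01-04
% 5. dayspinner.weekday() : Tuesday
% 6. dayspinner.closeout() : 1791-01-31
% 7. dayspinner.lunge(n=-22) : 1789-03-31
% 8. unitron.re(v=-10, u_from=s, u_to=week) : -1/60480

Answer: 1789-03-31


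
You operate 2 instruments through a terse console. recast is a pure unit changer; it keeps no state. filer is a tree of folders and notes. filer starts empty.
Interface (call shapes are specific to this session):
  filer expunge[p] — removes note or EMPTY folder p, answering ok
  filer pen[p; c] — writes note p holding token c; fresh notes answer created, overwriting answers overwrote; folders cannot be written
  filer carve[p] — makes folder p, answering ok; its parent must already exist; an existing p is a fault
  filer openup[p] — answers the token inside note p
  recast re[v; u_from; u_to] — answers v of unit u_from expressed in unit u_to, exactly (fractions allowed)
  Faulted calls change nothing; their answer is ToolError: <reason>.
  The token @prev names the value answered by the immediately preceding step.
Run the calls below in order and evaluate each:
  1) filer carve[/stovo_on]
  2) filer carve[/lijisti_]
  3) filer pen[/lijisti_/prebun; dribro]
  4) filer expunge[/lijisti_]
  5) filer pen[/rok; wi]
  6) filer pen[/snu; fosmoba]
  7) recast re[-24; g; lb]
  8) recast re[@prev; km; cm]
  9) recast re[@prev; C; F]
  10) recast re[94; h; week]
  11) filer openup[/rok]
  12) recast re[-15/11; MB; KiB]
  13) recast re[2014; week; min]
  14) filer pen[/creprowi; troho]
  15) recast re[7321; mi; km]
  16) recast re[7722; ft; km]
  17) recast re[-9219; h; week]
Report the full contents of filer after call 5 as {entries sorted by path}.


Answer: {lijisti_/, lijisti_/prebun=dribro, rok=wi, stovo_on/}

Derivation:
Next I call filer carve on p→/stovo_on, giving ok.
Next I call filer carve on p→/lijisti_, yielding ok.
I invoke filer pen on p→/lijisti_/prebun, c→dribro, → created.
Calling filer expunge on p→/lijisti_, → ToolError: not empty.
I try filer pen on p→/rok, c→wi, and see created.
Then filer pen on p→/snu, c→fosmoba, which returns created.
I call recast re on v→-24, u_from→g, u_to→lb, giving -2400000/45359237.
I call recast re on v→@prev, u_from→km, u_to→cm: -240000000000/45359237.
Calling recast re on v→@prev, u_from→C, u_to→F, giving -430548504416/45359237.
I try recast re on v→94, u_from→h, u_to→week: 47/84.
Then filer openup on p→/rok, and observe wi.
Now I run recast re on v→-15/11, u_from→MB, u_to→KiB, yielding -234375/176.
I try recast re on v→2014, u_from→week, u_to→min, which returns 20301120.
Using filer pen on p→/creprowi, c→troho, and see created.
Then recast re on v→7321, u_from→mi, u_to→km, — result: 184093866/15625.
Calling recast re on v→7722, u_from→ft, u_to→km, — result: 1471041/625000.
Calling recast re on v→-9219, u_from→h, u_to→week: -439/8.


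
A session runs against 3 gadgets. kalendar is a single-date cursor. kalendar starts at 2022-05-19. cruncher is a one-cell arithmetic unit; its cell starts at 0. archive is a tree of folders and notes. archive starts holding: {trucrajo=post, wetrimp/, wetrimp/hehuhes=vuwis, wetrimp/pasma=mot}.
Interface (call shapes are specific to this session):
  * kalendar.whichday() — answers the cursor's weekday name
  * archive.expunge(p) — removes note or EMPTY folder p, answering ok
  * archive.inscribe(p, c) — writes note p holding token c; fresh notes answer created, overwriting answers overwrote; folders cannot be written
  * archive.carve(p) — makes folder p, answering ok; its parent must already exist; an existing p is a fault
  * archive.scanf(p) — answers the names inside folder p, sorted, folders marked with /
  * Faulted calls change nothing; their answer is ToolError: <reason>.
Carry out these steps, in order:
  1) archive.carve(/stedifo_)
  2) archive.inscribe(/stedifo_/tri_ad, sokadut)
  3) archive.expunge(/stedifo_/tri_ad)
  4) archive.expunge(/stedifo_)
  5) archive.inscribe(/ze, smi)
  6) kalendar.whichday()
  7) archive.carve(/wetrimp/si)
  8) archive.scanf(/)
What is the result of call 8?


Answer: [trucrajo, wetrimp/, ze]

Derivation:
I try carve on p→/stedifo_: ok.
Next I call inscribe on p→/stedifo_/tri_ad, c→sokadut, yielding created.
I call expunge on p→/stedifo_/tri_ad, which returns ok.
Now I run expunge on p→/stedifo_, — result: ok.
I invoke inscribe on p→/ze, c→smi, and get created.
I run whichday(), giving Thursday.
Using carve on p→/wetrimp/si: ok.
Invoking scanf on p→/: [trucrajo, wetrimp/, ze].


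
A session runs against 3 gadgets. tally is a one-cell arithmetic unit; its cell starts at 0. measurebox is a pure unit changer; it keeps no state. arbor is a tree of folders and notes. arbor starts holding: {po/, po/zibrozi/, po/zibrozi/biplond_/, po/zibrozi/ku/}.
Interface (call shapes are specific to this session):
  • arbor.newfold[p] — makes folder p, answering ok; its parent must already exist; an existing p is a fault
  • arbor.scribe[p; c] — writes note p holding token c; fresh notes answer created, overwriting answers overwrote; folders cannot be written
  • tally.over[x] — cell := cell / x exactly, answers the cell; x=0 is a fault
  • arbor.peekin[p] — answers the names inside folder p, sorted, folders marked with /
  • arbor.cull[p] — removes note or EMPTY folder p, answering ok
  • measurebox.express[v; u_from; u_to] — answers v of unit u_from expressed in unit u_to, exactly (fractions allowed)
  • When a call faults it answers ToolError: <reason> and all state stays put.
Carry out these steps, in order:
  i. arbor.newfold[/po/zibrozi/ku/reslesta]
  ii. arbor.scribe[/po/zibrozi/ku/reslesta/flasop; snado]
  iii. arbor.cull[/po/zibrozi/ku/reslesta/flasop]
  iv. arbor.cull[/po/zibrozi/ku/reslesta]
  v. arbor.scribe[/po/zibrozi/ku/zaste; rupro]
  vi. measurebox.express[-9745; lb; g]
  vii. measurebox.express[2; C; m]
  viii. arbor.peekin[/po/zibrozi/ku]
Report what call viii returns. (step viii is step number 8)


Now I run arbor.newfold passing /po/zibrozi/ku/reslesta, and see ok.
I try arbor.scribe passing /po/zibrozi/ku/reslesta/flasop, snado, yielding created.
I call arbor.cull passing /po/zibrozi/ku/reslesta/flasop, and get ok.
I run arbor.cull passing /po/zibrozi/ku/reslesta: ok.
Next I call arbor.scribe passing /po/zibrozi/ku/zaste, rupro, yielding created.
I call measurebox.express passing -9745, lb, g, — result: -88405152913/20000.
Using measurebox.express passing 2, C, m, and see ToolError: incompatible units.
I try arbor.peekin passing /po/zibrozi/ku, yielding [zaste].

Answer: [zaste]


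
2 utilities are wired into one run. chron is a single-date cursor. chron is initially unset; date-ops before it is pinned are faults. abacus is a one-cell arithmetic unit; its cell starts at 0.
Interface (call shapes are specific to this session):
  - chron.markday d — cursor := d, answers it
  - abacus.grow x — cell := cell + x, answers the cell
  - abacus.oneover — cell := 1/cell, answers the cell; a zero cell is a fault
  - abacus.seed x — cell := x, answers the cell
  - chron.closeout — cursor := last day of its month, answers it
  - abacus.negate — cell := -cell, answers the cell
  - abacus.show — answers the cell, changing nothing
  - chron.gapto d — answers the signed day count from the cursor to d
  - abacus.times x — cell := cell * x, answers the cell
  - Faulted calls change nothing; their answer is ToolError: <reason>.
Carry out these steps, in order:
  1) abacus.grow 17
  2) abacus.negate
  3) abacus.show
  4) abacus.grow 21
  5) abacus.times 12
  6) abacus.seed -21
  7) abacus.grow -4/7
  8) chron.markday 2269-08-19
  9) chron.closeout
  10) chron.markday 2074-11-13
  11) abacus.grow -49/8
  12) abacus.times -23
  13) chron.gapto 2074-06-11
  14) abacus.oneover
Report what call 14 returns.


·→ abacus.grow(x→17)
·← 17
·→ abacus.negate()
·← -17
·→ abacus.show()
·← -17
·→ abacus.grow(x→21)
·← 4
·→ abacus.times(x→12)
·← 48
·→ abacus.seed(x→-21)
·← -21
·→ abacus.grow(x→-4/7)
·← -151/7
·→ chron.markday(d→2269-08-19)
·← 2269-08-19
·→ chron.closeout()
·← 2269-08-31
·→ chron.markday(d→2074-11-13)
·← 2074-11-13
·→ abacus.grow(x→-49/8)
·← -1551/56
·→ abacus.times(x→-23)
·← 35673/56
·→ chron.gapto(d→2074-06-11)
·← -155
·→ abacus.oneover()
·← 56/35673

Answer: 56/35673
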